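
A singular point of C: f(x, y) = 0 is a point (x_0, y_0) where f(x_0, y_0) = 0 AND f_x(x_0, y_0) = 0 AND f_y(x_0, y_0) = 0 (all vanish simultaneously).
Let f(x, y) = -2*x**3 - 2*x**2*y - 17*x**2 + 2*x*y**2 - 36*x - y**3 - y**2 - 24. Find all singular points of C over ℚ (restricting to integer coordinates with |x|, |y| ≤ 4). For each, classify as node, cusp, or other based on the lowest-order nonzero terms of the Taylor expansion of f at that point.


Singular points: {(-2, -2)}; classification: node.

Compute partial derivatives:
  f_x = -6*x**2 - 4*x*y - 34*x + 2*y**2 - 36.
  f_y = -2*x**2 + 4*x*y - 3*y**2 - 2*y.
Scan x_0 ∈ {−4, ..., 4}. For each x_0, f_y(x_0, y) is a polynomial in y; find its integer roots y ∈ {−4, ..., 4}, then test f_x and f at those candidates.
  x = -4: f_y(-4, y) = -3*y**2 - 18*y - 32; no integer root y with |y| ≤ 4.
  x = -3: f_y(-3, y) = -3*y**2 - 14*y - 18; no integer root y with |y| ≤ 4.
  x = -2: f_y(-2, y) = -3*y**2 - 10*y - 8; vanishes at y ∈ {-2}. (-2, -2): f_x = 0, f = 0 — SINGULAR.
  x = -1: f_y(-1, y) = -3*y**2 - 6*y - 2; no integer root y with |y| ≤ 4.
  x = 0: f_y(0, y) = -3*y**2 - 2*y; vanishes at y ∈ {0}. (0, 0): f_x = -36 ≠ 0.
  x = 1: f_y(1, y) = -3*y**2 + 2*y - 2; no integer root y with |y| ≤ 4.
  x = 2: f_y(2, y) = -3*y**2 + 6*y - 8; no integer root y with |y| ≤ 4.
  x = 3: f_y(3, y) = -3*y**2 + 10*y - 18; no integer root y with |y| ≤ 4.
  x = 4: f_y(4, y) = -3*y**2 + 14*y - 32; no integer root y with |y| ≤ 4.
Only singular point on the grid: (-2, -2).
Classify: substitute x = -2 + u, y = -2 + v and expand: f = -2*u**3 - 2*u**2*v - u**2 + 2*u*v**2 - v**3 + v**2.
No constant or linear terms (consistent with a singular point). Quadratic part: -u**2 + v**2. Cubic part: -2*u**3 - 2*u**2*v + 2*u*v**2 - v**3.
The quadratic part v**2 - u**2 = (v − u)(v + u) splits into two distinct linear factors, so there are two distinct tangent lines y − -2 = ±(x − -2) — this is a node (ordinary double point).
Classification: node.


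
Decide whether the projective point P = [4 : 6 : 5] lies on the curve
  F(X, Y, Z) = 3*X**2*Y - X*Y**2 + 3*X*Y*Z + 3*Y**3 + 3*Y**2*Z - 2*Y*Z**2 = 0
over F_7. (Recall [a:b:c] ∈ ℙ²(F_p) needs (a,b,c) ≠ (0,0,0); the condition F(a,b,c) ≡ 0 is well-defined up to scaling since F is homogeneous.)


F(4,6,5) ≡ 6 (mod 7); P is NOT on the curve.

Evaluate F(4, 6, 5) term-by-term (mod 7).
  3*X**2*Y ↦ 3·16·6·1 = 288
  -X*Y**2 ↦ -1·4·36·1 = -144
  3*X*Y*Z ↦ 3·4·6·5 = 360
  3*Y**3 ↦ 3·1·216·1 = 648
  3*Y**2*Z ↦ 3·1·36·5 = 540
  -2*Y*Z**2 ↦ -2·1·6·25 = -300
Sum: F(4, 6, 5) = (288) + (-144) + (360) + (648) + (540) + (-300) = 1392.
Reducing mod 7: 1392 ≡ 6 (mod 7).
Since F(a, b, c) ≡ 6 ≠ 0 (mod 7), P does NOT lie on the curve.


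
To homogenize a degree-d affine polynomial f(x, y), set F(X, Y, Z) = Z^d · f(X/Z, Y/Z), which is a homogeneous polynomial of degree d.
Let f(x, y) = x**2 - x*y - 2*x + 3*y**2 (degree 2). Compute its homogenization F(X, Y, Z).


F(X, Y, Z) = X**2 - X*Y - 2*X*Z + 3*Y**2

deg(f) = 2.
Substitute x = X/Z, y = Y/Z into f, then multiply by Z^2.
  monomial 1·x^2·y^0 ↦ 1·X^2·Y^0·Z^0.
  monomial -1·x^1·y^1 ↦ -1·X^1·Y^1·Z^0.
  monomial -2·x^1·y^0 ↦ -2·X^1·Y^0·Z^1.
  monomial 3·x^0·y^2 ↦ 3·X^0·Y^2·Z^0.
Collecting: F(X, Y, Z) = X**2 - X*Y - 2*X*Z + 3*Y**2.


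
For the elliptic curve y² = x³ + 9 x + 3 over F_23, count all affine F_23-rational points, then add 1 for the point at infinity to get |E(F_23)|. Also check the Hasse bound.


Affine points = {(0, 7), (0, 16), (1, 6), (1, 17), (2, 11), (2, 12), (5, 9), (5, 14), (7, 8), (7, 15), (8, 9), (8, 14), (9, 10), (9, 13), (10, 9), (10, 14), (17, 3), (17, 20), (19, 8), (19, 15), (20, 8), (20, 15), (21, 0), (22, 4), (22, 19)}; affine count = 25; |E(F_23)| = 26.

Discriminant check: Δ ∝ 4a³ + 27b² = 4·9³ + 27·3² = 4·729 + 27·9 ≡ 8 (mod 23). Nonzero ⇒ E is nonsingular.
For each x ∈ F_23, compute rhs = x³ + 9·x + 3 mod 23, then count y ∈ F_23 with y² ≡ rhs.
  x = 0: rhs = 3, matching y values: 7, 16 (2 points).
  x = 1: rhs = 13, matching y values: 6, 17 (2 points).
  x = 2: rhs = 6, matching y values: 11, 12 (2 points).
  x = 3: rhs = 11, matching y values: none (0 points).
  x = 4: rhs = 11, matching y values: none (0 points).
  x = 5: rhs = 12, matching y values: 9, 14 (2 points).
  x = 6: rhs = 20, matching y values: none (0 points).
  x = 7: rhs = 18, matching y values: 8, 15 (2 points).
  x = 8: rhs = 12, matching y values: 9, 14 (2 points).
  x = 9: rhs = 8, matching y values: 10, 13 (2 points).
  x = 10: rhs = 12, matching y values: 9, 14 (2 points).
  x = 11: rhs = 7, matching y values: none (0 points).
  x = 12: rhs = 22, matching y values: none (0 points).
  x = 13: rhs = 17, matching y values: none (0 points).
  x = 14: rhs = 21, matching y values: none (0 points).
  x = 15: rhs = 17, matching y values: none (0 points).
  x = 16: rhs = 11, matching y values: none (0 points).
  x = 17: rhs = 9, matching y values: 3, 20 (2 points).
  x = 18: rhs = 17, matching y values: none (0 points).
  x = 19: rhs = 18, matching y values: 8, 15 (2 points).
  x = 20: rhs = 18, matching y values: 8, 15 (2 points).
  x = 21: rhs = 0, matching y values: 0 (1 points).
  x = 22: rhs = 16, matching y values: 4, 19 (2 points).
Total affine count: 25.
Full point count |E(F_23)| = 25 + 1 = 26.
Hasse bound: |26 − (23+1)| = |2| = 2 ≤ 2√23 ≈ 9.5917 ✓.


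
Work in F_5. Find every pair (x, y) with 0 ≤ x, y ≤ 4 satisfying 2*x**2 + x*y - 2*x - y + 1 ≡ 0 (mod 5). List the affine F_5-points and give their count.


Affine F_5-points: {(0, 1), (2, 0), (3, 1), (4, 0)}; count = 4.

For each of the 25 pairs (x, y) ∈ F_5², evaluate f(x, y) mod 5. Record the zeros.
  x = 0: [0↦1, 1↦0, 2↦4, 3↦3, 4↦2]  zeros at y ∈ {1}
  x = 1: [0↦1, 1↦1, 2↦1, 3↦1, 4↦1]  zeros at y ∈ ∅
  x = 2: [0↦0, 1↦1, 2↦2, 3↦3, 4↦4]  zeros at y ∈ {0}
  x = 3: [0↦3, 1↦0, 2↦2, 3↦4, 4↦1]  zeros at y ∈ {1}
  x = 4: [0↦0, 1↦3, 2↦1, 3↦4, 4↦2]  zeros at y ∈ {0}
Collecting zeros: affine points = {(0, 1), (2, 0), (3, 1), (4, 0)}.
Total count |C(F_5)_aff| = 4.


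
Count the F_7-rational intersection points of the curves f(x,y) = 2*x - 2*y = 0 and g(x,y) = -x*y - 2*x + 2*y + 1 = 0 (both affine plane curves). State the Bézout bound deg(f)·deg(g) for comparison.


Common zeros: {(1, 1), (6, 6)}; count = 2; Bézout bound = 2.

deg(f) = 1, deg(g) = 2, so Bézout bound = 2.
Scan x ∈ F_7. For each x, list the y ∈ F_7 with f(x, y) ≡ 0 and those with g(x, y) ≡ 0 (mod 7); the common zeros in that column are the intersection.
  x = 0: f ≡ 0 at y ∈ {0}; g ≡ 0 at y ∈ {3}; common: ∅.
  x = 1: f ≡ 0 at y ∈ {1}; g ≡ 0 at y ∈ {1}; common: {1}.
  x = 2: f ≡ 0 at y ∈ {2}; g ≡ 0 at y ∈ ∅; common: ∅.
  x = 3: f ≡ 0 at y ∈ {3}; g ≡ 0 at y ∈ {2}; common: ∅.
  x = 4: f ≡ 0 at y ∈ {4}; g ≡ 0 at y ∈ {0}; common: ∅.
  x = 5: f ≡ 0 at y ∈ {5}; g ≡ 0 at y ∈ {4}; common: ∅.
  x = 6: f ≡ 0 at y ∈ {6}; g ≡ 0 at y ∈ {6}; common: {6}.
Collecting: common zeros = {(1, 1), (6, 6)}, so the count is 2.
Comparison with the Bézout bound: 2 ≤ 2 = deg(f)·deg(g), as expected for curves with no common component (the bound is attained).


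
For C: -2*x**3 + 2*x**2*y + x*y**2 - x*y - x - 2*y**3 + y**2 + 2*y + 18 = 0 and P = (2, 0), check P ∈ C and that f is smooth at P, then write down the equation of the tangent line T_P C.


Tangent line at P: -25*x + 8*y + 50 = 0.

Step 1: f(2, 0) = 0, so P lies on C.
Step 2: partial derivatives
  f_x(x, y) = -6*x**2 + 4*x*y + y**2 - y - 1, f_y(x, y) = 2*x**2 + 2*x*y - x - 6*y**2 + 2*y + 2.
  f_x(P) = -25, f_y(P) = 8 (gradient nonzero, so P is smooth).
Step 3: tangent line at P: -25·(x − 2) + 8·(y − 0) = 0.
Expanding: -25*x + 8*y + 50 = 0.


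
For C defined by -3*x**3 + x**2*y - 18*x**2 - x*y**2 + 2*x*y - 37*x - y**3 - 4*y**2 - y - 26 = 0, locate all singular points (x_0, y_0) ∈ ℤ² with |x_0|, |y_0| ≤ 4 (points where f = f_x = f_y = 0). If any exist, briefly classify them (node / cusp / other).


Singular points: {(-2, -1)}; classification: node.

Compute partial derivatives:
  f_x = -9*x**2 + 2*x*y - 36*x - y**2 + 2*y - 37.
  f_y = x**2 - 2*x*y + 2*x - 3*y**2 - 8*y - 1.
Scan x_0 ∈ {−4, ..., 4}. For each x_0, f_y(x_0, y) is a polynomial in y; find its integer roots y ∈ {−4, ..., 4}, then test f_x and f at those candidates.
  x = -4: f_y(-4, y) = 7 - 3*y**2; no integer root y with |y| ≤ 4.
  x = -3: f_y(-3, y) = -3*y**2 - 2*y + 2; no integer root y with |y| ≤ 4.
  x = -2: f_y(-2, y) = -3*y**2 - 4*y - 1; vanishes at y ∈ {-1}. (-2, -1): f_x = 0, f = 0 — SINGULAR.
  x = -1: f_y(-1, y) = -3*y**2 - 6*y - 2; no integer root y with |y| ≤ 4.
  x = 0: f_y(0, y) = -3*y**2 - 8*y - 1; no integer root y with |y| ≤ 4.
  x = 1: f_y(1, y) = -3*y**2 - 10*y + 2; no integer root y with |y| ≤ 4.
  x = 2: f_y(2, y) = -3*y**2 - 12*y + 7; no integer root y with |y| ≤ 4.
  x = 3: f_y(3, y) = -3*y**2 - 14*y + 14; no integer root y with |y| ≤ 4.
  x = 4: f_y(4, y) = -3*y**2 - 16*y + 23; no integer root y with |y| ≤ 4.
Only singular point on the grid: (-2, -1).
Classify: substitute x = -2 + u, y = -1 + v and expand: f = -3*u**3 + u**2*v - u**2 - u*v**2 - v**3 + v**2.
No constant or linear terms (consistent with a singular point). Quadratic part: -u**2 + v**2. Cubic part: -3*u**3 + u**2*v - u*v**2 - v**3.
The quadratic part v**2 - u**2 = (v − u)(v + u) splits into two distinct linear factors, so there are two distinct tangent lines y − -1 = ±(x − -2) — this is a node (ordinary double point).
Classification: node.


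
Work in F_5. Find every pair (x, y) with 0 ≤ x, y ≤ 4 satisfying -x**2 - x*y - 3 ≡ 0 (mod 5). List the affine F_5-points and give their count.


Affine F_5-points: {(1, 1), (2, 4), (3, 1), (4, 4)}; count = 4.

For each of the 25 pairs (x, y) ∈ F_5², evaluate f(x, y) mod 5. Record the zeros.
  x = 0: [0↦2, 1↦2, 2↦2, 3↦2, 4↦2]  zeros at y ∈ ∅
  x = 1: [0↦1, 1↦0, 2↦4, 3↦3, 4↦2]  zeros at y ∈ {1}
  x = 2: [0↦3, 1↦1, 2↦4, 3↦2, 4↦0]  zeros at y ∈ {4}
  x = 3: [0↦3, 1↦0, 2↦2, 3↦4, 4↦1]  zeros at y ∈ {1}
  x = 4: [0↦1, 1↦2, 2↦3, 3↦4, 4↦0]  zeros at y ∈ {4}
Collecting zeros: affine points = {(1, 1), (2, 4), (3, 1), (4, 4)}.
Total count |C(F_5)_aff| = 4.


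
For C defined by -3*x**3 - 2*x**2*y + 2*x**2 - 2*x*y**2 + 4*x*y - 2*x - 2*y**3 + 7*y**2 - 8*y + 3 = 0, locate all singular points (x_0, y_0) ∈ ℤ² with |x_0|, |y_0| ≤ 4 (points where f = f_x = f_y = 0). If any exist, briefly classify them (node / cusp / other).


Singular points: {(0, 1)}; classification: cusp.

Compute partial derivatives:
  f_x = -9*x**2 - 4*x*y + 4*x - 2*y**2 + 4*y - 2.
  f_y = -2*x**2 - 4*x*y + 4*x - 6*y**2 + 14*y - 8.
Scan x_0 ∈ {−4, ..., 4}. For each x_0, f_y(x_0, y) is a polynomial in y; find its integer roots y ∈ {−4, ..., 4}, then test f_x and f at those candidates.
  x = -4: f_y(-4, y) = -6*y**2 + 30*y - 56; no integer root y with |y| ≤ 4.
  x = -3: f_y(-3, y) = -6*y**2 + 26*y - 38; no integer root y with |y| ≤ 4.
  x = -2: f_y(-2, y) = -6*y**2 + 22*y - 24; no integer root y with |y| ≤ 4.
  x = -1: f_y(-1, y) = -6*y**2 + 18*y - 14; no integer root y with |y| ≤ 4.
  x = 0: f_y(0, y) = -6*y**2 + 14*y - 8; vanishes at y ∈ {1}. (0, 1): f_x = 0, f = 0 — SINGULAR.
  x = 1: f_y(1, y) = -6*y**2 + 10*y - 6; no integer root y with |y| ≤ 4.
  x = 2: f_y(2, y) = -6*y**2 + 6*y - 8; no integer root y with |y| ≤ 4.
  x = 3: f_y(3, y) = -6*y**2 + 2*y - 14; no integer root y with |y| ≤ 4.
  x = 4: f_y(4, y) = -6*y**2 - 2*y - 24; no integer root y with |y| ≤ 4.
Only singular point on the grid: (0, 1).
Classify: substitute x = 0 + u, y = 1 + v and expand: f = -3*u**3 - 2*u**2*v - 2*u*v**2 - 2*v**3 + v**2.
No constant or linear terms (consistent with a singular point). Quadratic part: v**2. Cubic part: -3*u**3 - 2*u**2*v - 2*u*v**2 - 2*v**3.
The quadratic part v**2 is a perfect square, so there is a single (double) tangent line v = 0, i.e. y = 1. Restricting the cubic part to that line (v = 0) leaves -3*u**3 ≠ 0, so f is not divisible by v and the branch is v² ≈ 3*u**3 to lowest order — this is a cusp.
Classification: cusp.


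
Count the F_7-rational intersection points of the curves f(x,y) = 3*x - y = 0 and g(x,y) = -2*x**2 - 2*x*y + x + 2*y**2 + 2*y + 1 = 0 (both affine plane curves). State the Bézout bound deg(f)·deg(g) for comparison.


Common zeros: {(3, 2), (4, 5)}; count = 2; Bézout bound = 2.

deg(f) = 1, deg(g) = 2, so Bézout bound = 2.
Scan x ∈ F_7. For each x, list the y ∈ F_7 with f(x, y) ≡ 0 and those with g(x, y) ≡ 0 (mod 7); the common zeros in that column are the intersection.
  x = 0: f ≡ 0 at y ∈ {0}; g ≡ 0 at y ∈ ∅; common: ∅.
  x = 1: f ≡ 0 at y ∈ {3}; g ≡ 0 at y ∈ {0}; common: ∅.
  x = 2: f ≡ 0 at y ∈ {6}; g ≡ 0 at y ∈ {3, 5}; common: ∅.
  x = 3: f ≡ 0 at y ∈ {2}; g ≡ 0 at y ∈ {0, 2}; common: {2}.
  x = 4: f ≡ 0 at y ∈ {5}; g ≡ 0 at y ∈ {5}; common: {5}.
  x = 5: f ≡ 0 at y ∈ {1}; g ≡ 0 at y ∈ ∅; common: ∅.
  x = 6: f ≡ 0 at y ∈ {4}; g ≡ 0 at y ∈ {2, 3}; common: ∅.
Collecting: common zeros = {(3, 2), (4, 5)}, so the count is 2.
Comparison with the Bézout bound: 2 ≤ 2 = deg(f)·deg(g), as expected for curves with no common component (the bound is attained).


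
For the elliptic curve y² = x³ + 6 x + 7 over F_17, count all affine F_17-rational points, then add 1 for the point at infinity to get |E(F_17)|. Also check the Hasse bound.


Affine points = {(3, 1), (3, 16), (5, 3), (5, 14), (6, 2), (6, 15), (7, 1), (7, 16), (9, 5), (9, 12), (10, 8), (10, 9), (13, 2), (13, 15), (14, 8), (14, 9), (15, 2), (15, 15), (16, 0)}; affine count = 19; |E(F_17)| = 20.

Discriminant check: Δ ∝ 4a³ + 27b² = 4·6³ + 27·7² = 4·216 + 27·49 ≡ 11 (mod 17). Nonzero ⇒ E is nonsingular.
For each x ∈ F_17, compute rhs = x³ + 6·x + 7 mod 17, then count y ∈ F_17 with y² ≡ rhs.
  x = 0: rhs = 7, matching y values: none (0 points).
  x = 1: rhs = 14, matching y values: none (0 points).
  x = 2: rhs = 10, matching y values: none (0 points).
  x = 3: rhs = 1, matching y values: 1, 16 (2 points).
  x = 4: rhs = 10, matching y values: none (0 points).
  x = 5: rhs = 9, matching y values: 3, 14 (2 points).
  x = 6: rhs = 4, matching y values: 2, 15 (2 points).
  x = 7: rhs = 1, matching y values: 1, 16 (2 points).
  x = 8: rhs = 6, matching y values: none (0 points).
  x = 9: rhs = 8, matching y values: 5, 12 (2 points).
  x = 10: rhs = 13, matching y values: 8, 9 (2 points).
  x = 11: rhs = 10, matching y values: none (0 points).
  x = 12: rhs = 5, matching y values: none (0 points).
  x = 13: rhs = 4, matching y values: 2, 15 (2 points).
  x = 14: rhs = 13, matching y values: 8, 9 (2 points).
  x = 15: rhs = 4, matching y values: 2, 15 (2 points).
  x = 16: rhs = 0, matching y values: 0 (1 points).
Total affine count: 19.
Full point count |E(F_17)| = 19 + 1 = 20.
Hasse bound: |20 − (17+1)| = |2| = 2 ≤ 2√17 ≈ 8.2462 ✓.


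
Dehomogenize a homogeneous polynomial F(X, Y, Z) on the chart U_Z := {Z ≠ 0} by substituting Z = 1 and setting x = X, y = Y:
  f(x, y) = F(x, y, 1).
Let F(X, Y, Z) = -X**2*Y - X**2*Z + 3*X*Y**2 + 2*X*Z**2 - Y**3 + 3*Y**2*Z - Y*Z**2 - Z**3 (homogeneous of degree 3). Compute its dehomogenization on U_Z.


f(x, y) = -x**2*y - x**2 + 3*x*y**2 + 2*x - y**3 + 3*y**2 - y - 1

On U_Z we set Z = 1. Each monomial c·X^i·Y^j·Z^k in F becomes c·x^i·y^j·1^k = c·x^i·y^j.
Substituting Z = 1: F(X, Y, 1) = -x**2*y - x**2 + 3*x*y**2 + 2*x - y**3 + 3*y**2 - y - 1.
Note: deg(f) ≤ deg(F) = 3; strict inequality happens when F is divisible by Z (lost terms).


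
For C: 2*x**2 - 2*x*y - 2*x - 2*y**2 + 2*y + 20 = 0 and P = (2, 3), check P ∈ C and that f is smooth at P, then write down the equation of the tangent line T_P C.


Tangent line at P: 42 - 14*y = 0.

Step 1: f(2, 3) = 0, so P lies on C.
Step 2: partial derivatives
  f_x(x, y) = 4*x - 2*y - 2, f_y(x, y) = -2*x - 4*y + 2.
  f_x(P) = 0, f_y(P) = -14 (gradient nonzero, so P is smooth).
Step 3: tangent line at P: 0·(x − 2) + -14·(y − 3) = 0.
Expanding: 42 - 14*y = 0.


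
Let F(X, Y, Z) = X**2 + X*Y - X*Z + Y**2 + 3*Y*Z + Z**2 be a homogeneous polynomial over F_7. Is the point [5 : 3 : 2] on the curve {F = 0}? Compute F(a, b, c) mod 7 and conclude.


F(5,3,2) ≡ 5 (mod 7); P is NOT on the curve.

Evaluate F(5, 3, 2) term-by-term (mod 7).
  X**2 ↦ 1·25·1·1 = 25
  X*Y ↦ 1·5·3·1 = 15
  -X*Z ↦ -1·5·1·2 = -10
  Y**2 ↦ 1·1·9·1 = 9
  3*Y*Z ↦ 3·1·3·2 = 18
  Z**2 ↦ 1·1·1·4 = 4
Sum: F(5, 3, 2) = (25) + (15) + (-10) + (9) + (18) + (4) = 61.
Reducing mod 7: 61 ≡ 5 (mod 7).
Since F(a, b, c) ≡ 5 ≠ 0 (mod 7), P does NOT lie on the curve.


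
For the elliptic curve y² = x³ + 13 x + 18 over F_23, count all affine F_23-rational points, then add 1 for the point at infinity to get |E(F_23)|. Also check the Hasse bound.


Affine points = {(0, 8), (0, 15), (1, 3), (1, 20), (2, 11), (2, 12), (5, 1), (5, 22), (6, 6), (6, 17), (8, 6), (8, 17), (9, 6), (9, 17), (12, 4), (12, 19), (14, 0), (15, 0), (17, 0), (18, 9), (18, 14), (22, 2), (22, 21)}; affine count = 23; |E(F_23)| = 24.

Discriminant check: Δ ∝ 4a³ + 27b² = 4·13³ + 27·18² = 4·2197 + 27·324 ≡ 10 (mod 23). Nonzero ⇒ E is nonsingular.
For each x ∈ F_23, compute rhs = x³ + 13·x + 18 mod 23, then count y ∈ F_23 with y² ≡ rhs.
  x = 0: rhs = 18, matching y values: 8, 15 (2 points).
  x = 1: rhs = 9, matching y values: 3, 20 (2 points).
  x = 2: rhs = 6, matching y values: 11, 12 (2 points).
  x = 3: rhs = 15, matching y values: none (0 points).
  x = 4: rhs = 19, matching y values: none (0 points).
  x = 5: rhs = 1, matching y values: 1, 22 (2 points).
  x = 6: rhs = 13, matching y values: 6, 17 (2 points).
  x = 7: rhs = 15, matching y values: none (0 points).
  x = 8: rhs = 13, matching y values: 6, 17 (2 points).
  x = 9: rhs = 13, matching y values: 6, 17 (2 points).
  x = 10: rhs = 21, matching y values: none (0 points).
  x = 11: rhs = 20, matching y values: none (0 points).
  x = 12: rhs = 16, matching y values: 4, 19 (2 points).
  x = 13: rhs = 15, matching y values: none (0 points).
  x = 14: rhs = 0, matching y values: 0 (1 points).
  x = 15: rhs = 0, matching y values: 0 (1 points).
  x = 16: rhs = 21, matching y values: none (0 points).
  x = 17: rhs = 0, matching y values: 0 (1 points).
  x = 18: rhs = 12, matching y values: 9, 14 (2 points).
  x = 19: rhs = 17, matching y values: none (0 points).
  x = 20: rhs = 21, matching y values: none (0 points).
  x = 21: rhs = 7, matching y values: none (0 points).
  x = 22: rhs = 4, matching y values: 2, 21 (2 points).
Total affine count: 23.
Full point count |E(F_23)| = 23 + 1 = 24.
Hasse bound: |24 − (23+1)| = |0| = 0 ≤ 2√23 ≈ 9.5917 ✓.


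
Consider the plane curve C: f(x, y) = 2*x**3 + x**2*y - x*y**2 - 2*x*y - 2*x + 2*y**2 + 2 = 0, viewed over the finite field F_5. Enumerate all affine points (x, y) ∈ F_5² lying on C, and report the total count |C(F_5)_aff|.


Affine F_5-points: {(0, 2), (0, 3), (3, 0), (3, 3), (4, 2)}; count = 5.

For each of the 25 pairs (x, y) ∈ F_5², evaluate f(x, y) mod 5. Record the zeros.
  x = 0: [0↦2, 1↦4, 2↦0, 3↦0, 4↦4]  zeros at y ∈ {2, 3}
  x = 1: [0↦2, 1↦2, 2↦4, 3↦3, 4↦4]  zeros at y ∈ ∅
  x = 2: [0↦4, 1↦4, 2↦4, 3↦4, 4↦4]  zeros at y ∈ ∅
  x = 3: [0↦0, 1↦2, 2↦2, 3↦0, 4↦1]  zeros at y ∈ {0, 3}
  x = 4: [0↦2, 1↦3, 2↦0, 3↦3, 4↦2]  zeros at y ∈ {2}
Collecting zeros: affine points = {(0, 2), (0, 3), (3, 0), (3, 3), (4, 2)}.
Total count |C(F_5)_aff| = 5.


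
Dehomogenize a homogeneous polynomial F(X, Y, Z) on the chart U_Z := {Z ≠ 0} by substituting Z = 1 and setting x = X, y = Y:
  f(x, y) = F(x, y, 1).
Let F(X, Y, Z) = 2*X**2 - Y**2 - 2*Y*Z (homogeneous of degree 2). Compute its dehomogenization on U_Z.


f(x, y) = 2*x**2 - y**2 - 2*y

On U_Z we set Z = 1. Each monomial c·X^i·Y^j·Z^k in F becomes c·x^i·y^j·1^k = c·x^i·y^j.
Substituting Z = 1: F(X, Y, 1) = 2*x**2 - y**2 - 2*y.
Note: deg(f) ≤ deg(F) = 2; strict inequality happens when F is divisible by Z (lost terms).


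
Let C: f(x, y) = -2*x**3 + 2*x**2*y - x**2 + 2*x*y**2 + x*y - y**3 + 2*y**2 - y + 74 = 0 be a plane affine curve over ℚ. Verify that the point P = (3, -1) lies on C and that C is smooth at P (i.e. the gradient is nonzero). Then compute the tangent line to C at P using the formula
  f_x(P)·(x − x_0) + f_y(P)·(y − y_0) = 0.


Tangent line at P: -71*x + y + 214 = 0.

Step 1: f(3, -1) = 0, so P lies on C.
Step 2: partial derivatives
  f_x(x, y) = -6*x**2 + 4*x*y - 2*x + 2*y**2 + y, f_y(x, y) = 2*x**2 + 4*x*y + x - 3*y**2 + 4*y - 1.
  f_x(P) = -71, f_y(P) = 1 (gradient nonzero, so P is smooth).
Step 3: tangent line at P: -71·(x − 3) + 1·(y − -1) = 0.
Expanding: -71*x + y + 214 = 0.


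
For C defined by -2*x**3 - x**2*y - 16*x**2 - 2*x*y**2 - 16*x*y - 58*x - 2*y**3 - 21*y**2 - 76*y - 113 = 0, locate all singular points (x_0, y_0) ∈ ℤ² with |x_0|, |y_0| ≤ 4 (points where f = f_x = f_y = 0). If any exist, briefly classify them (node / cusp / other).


Singular points: {(-2, -3)}; classification: node.

Compute partial derivatives:
  f_x = -6*x**2 - 2*x*y - 32*x - 2*y**2 - 16*y - 58.
  f_y = -x**2 - 4*x*y - 16*x - 6*y**2 - 42*y - 76.
Scan x_0 ∈ {−4, ..., 4}. For each x_0, f_y(x_0, y) is a polynomial in y; find its integer roots y ∈ {−4, ..., 4}, then test f_x and f at those candidates.
  x = -4: f_y(-4, y) = -6*y**2 - 26*y - 28; vanishes at y ∈ {-2}. (-4, -2): f_x = -18 ≠ 0.
  x = -3: f_y(-3, y) = -6*y**2 - 30*y - 37; no integer root y with |y| ≤ 4.
  x = -2: f_y(-2, y) = -6*y**2 - 34*y - 48; vanishes at y ∈ {-3}. (-2, -3): f_x = 0, f = 0 — SINGULAR.
  x = -1: f_y(-1, y) = -6*y**2 - 38*y - 61; no integer root y with |y| ≤ 4.
  x = 0: f_y(0, y) = -6*y**2 - 42*y - 76; no integer root y with |y| ≤ 4.
  x = 1: f_y(1, y) = -6*y**2 - 46*y - 93; no integer root y with |y| ≤ 4.
  x = 2: f_y(2, y) = -6*y**2 - 50*y - 112; no integer root y with |y| ≤ 4.
  x = 3: f_y(3, y) = -6*y**2 - 54*y - 133; no integer root y with |y| ≤ 4.
  x = 4: f_y(4, y) = -6*y**2 - 58*y - 156; no integer root y with |y| ≤ 4.
Only singular point on the grid: (-2, -3).
Classify: substitute x = -2 + u, y = -3 + v and expand: f = -2*u**3 - u**2*v - u**2 - 2*u*v**2 - 2*v**3 + v**2.
No constant or linear terms (consistent with a singular point). Quadratic part: -u**2 + v**2. Cubic part: -2*u**3 - u**2*v - 2*u*v**2 - 2*v**3.
The quadratic part v**2 - u**2 = (v − u)(v + u) splits into two distinct linear factors, so there are two distinct tangent lines y − -3 = ±(x − -2) — this is a node (ordinary double point).
Classification: node.


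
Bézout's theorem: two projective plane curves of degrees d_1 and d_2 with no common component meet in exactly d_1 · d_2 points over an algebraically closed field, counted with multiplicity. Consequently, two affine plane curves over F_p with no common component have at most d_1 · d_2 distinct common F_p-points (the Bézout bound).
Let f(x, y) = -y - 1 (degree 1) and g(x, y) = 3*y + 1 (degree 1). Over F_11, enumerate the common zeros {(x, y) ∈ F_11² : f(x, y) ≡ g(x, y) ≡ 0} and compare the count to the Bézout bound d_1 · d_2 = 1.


Common zeros: ∅; count = 0; Bézout bound = 1.

deg(f) = 1, deg(g) = 1, so Bézout bound = 1.
Scan x ∈ F_11. For each x, list the y ∈ F_11 with f(x, y) ≡ 0 and those with g(x, y) ≡ 0 (mod 11); the common zeros in that column are the intersection.
  x = 0: f ≡ 0 at y ∈ {10}; g ≡ 0 at y ∈ {7}; common: ∅.
  x = 1: f ≡ 0 at y ∈ {10}; g ≡ 0 at y ∈ {7}; common: ∅.
  x = 2: f ≡ 0 at y ∈ {10}; g ≡ 0 at y ∈ {7}; common: ∅.
  x = 3: f ≡ 0 at y ∈ {10}; g ≡ 0 at y ∈ {7}; common: ∅.
  x = 4: f ≡ 0 at y ∈ {10}; g ≡ 0 at y ∈ {7}; common: ∅.
  x = 5: f ≡ 0 at y ∈ {10}; g ≡ 0 at y ∈ {7}; common: ∅.
  x = 6: f ≡ 0 at y ∈ {10}; g ≡ 0 at y ∈ {7}; common: ∅.
  x = 7: f ≡ 0 at y ∈ {10}; g ≡ 0 at y ∈ {7}; common: ∅.
  x = 8: f ≡ 0 at y ∈ {10}; g ≡ 0 at y ∈ {7}; common: ∅.
  x = 9: f ≡ 0 at y ∈ {10}; g ≡ 0 at y ∈ {7}; common: ∅.
  x = 10: f ≡ 0 at y ∈ {10}; g ≡ 0 at y ∈ {7}; common: ∅.
Collecting: common zeros = ∅, so the count is 0.
Comparison with the Bézout bound: 0 ≤ 1 = deg(f)·deg(g), as expected for curves with no common component (the affine F_11-count falls short of the bound because intersections may lie at infinity, over extension fields, or carry multiplicity).


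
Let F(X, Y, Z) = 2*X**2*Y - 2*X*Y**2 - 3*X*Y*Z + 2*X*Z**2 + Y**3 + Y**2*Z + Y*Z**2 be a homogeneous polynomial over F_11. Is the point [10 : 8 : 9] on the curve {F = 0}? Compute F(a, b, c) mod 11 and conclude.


F(10,8,9) ≡ 9 (mod 11); P is NOT on the curve.

Evaluate F(10, 8, 9) term-by-term (mod 11).
  2*X**2*Y ↦ 2·100·8·1 = 1600
  -2*X*Y**2 ↦ -2·10·64·1 = -1280
  -3*X*Y*Z ↦ -3·10·8·9 = -2160
  2*X*Z**2 ↦ 2·10·1·81 = 1620
  Y**3 ↦ 1·1·512·1 = 512
  Y**2*Z ↦ 1·1·64·9 = 576
  Y*Z**2 ↦ 1·1·8·81 = 648
Sum: F(10, 8, 9) = (1600) + (-1280) + (-2160) + (1620) + (512) + (576) + (648) = 1516.
Reducing mod 11: 1516 ≡ 9 (mod 11).
Since F(a, b, c) ≡ 9 ≠ 0 (mod 11), P does NOT lie on the curve.


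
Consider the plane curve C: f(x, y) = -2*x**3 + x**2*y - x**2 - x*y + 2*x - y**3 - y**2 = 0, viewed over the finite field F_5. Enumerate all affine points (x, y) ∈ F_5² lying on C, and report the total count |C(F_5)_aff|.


Affine F_5-points: {(0, 0), (0, 4), (3, 3)}; count = 3.

For each of the 25 pairs (x, y) ∈ F_5², evaluate f(x, y) mod 5. Record the zeros.
  x = 0: [0↦0, 1↦3, 2↦3, 3↦4, 4↦0]  zeros at y ∈ {0, 4}
  x = 1: [0↦4, 1↦2, 2↦2, 3↦3, 4↦4]  zeros at y ∈ ∅
  x = 2: [0↦4, 1↦4, 2↦1, 3↦4, 4↦2]  zeros at y ∈ ∅
  x = 3: [0↦3, 1↦2, 2↦3, 3↦0, 4↦2]  zeros at y ∈ {3}
  x = 4: [0↦4, 1↦4, 2↦1, 3↦4, 4↦2]  zeros at y ∈ ∅
Collecting zeros: affine points = {(0, 0), (0, 4), (3, 3)}.
Total count |C(F_5)_aff| = 3.


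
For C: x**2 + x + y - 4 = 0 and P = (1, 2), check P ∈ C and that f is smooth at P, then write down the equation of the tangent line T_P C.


Tangent line at P: 3*x + y - 5 = 0.

Step 1: f(1, 2) = 0, so P lies on C.
Step 2: partial derivatives
  f_x(x, y) = 2*x + 1, f_y(x, y) = 1.
  f_x(P) = 3, f_y(P) = 1 (gradient nonzero, so P is smooth).
Step 3: tangent line at P: 3·(x − 1) + 1·(y − 2) = 0.
Expanding: 3*x + y - 5 = 0.


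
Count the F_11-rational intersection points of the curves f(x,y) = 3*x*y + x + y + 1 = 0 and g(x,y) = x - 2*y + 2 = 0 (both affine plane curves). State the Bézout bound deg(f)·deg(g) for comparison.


Common zeros: {(4, 3)}; count = 1; Bézout bound = 2.

deg(f) = 2, deg(g) = 1, so Bézout bound = 2.
Scan x ∈ F_11. For each x, list the y ∈ F_11 with f(x, y) ≡ 0 and those with g(x, y) ≡ 0 (mod 11); the common zeros in that column are the intersection.
  x = 0: f ≡ 0 at y ∈ {10}; g ≡ 0 at y ∈ {1}; common: ∅.
  x = 1: f ≡ 0 at y ∈ {5}; g ≡ 0 at y ∈ {7}; common: ∅.
  x = 2: f ≡ 0 at y ∈ {9}; g ≡ 0 at y ∈ {2}; common: ∅.
  x = 3: f ≡ 0 at y ∈ {4}; g ≡ 0 at y ∈ {8}; common: ∅.
  x = 4: f ≡ 0 at y ∈ {3}; g ≡ 0 at y ∈ {3}; common: {3}.
  x = 5: f ≡ 0 at y ∈ {1}; g ≡ 0 at y ∈ {9}; common: ∅.
  x = 6: f ≡ 0 at y ∈ {6}; g ≡ 0 at y ∈ {4}; common: ∅.
  x = 7: f ≡ 0 at y ∈ ∅; g ≡ 0 at y ∈ {10}; common: ∅.
  x = 8: f ≡ 0 at y ∈ {8}; g ≡ 0 at y ∈ {5}; common: ∅.
  x = 9: f ≡ 0 at y ∈ {2}; g ≡ 0 at y ∈ {0}; common: ∅.
  x = 10: f ≡ 0 at y ∈ {0}; g ≡ 0 at y ∈ {6}; common: ∅.
Collecting: common zeros = {(4, 3)}, so the count is 1.
Comparison with the Bézout bound: 1 ≤ 2 = deg(f)·deg(g), as expected for curves with no common component (the affine F_11-count falls short of the bound because intersections may lie at infinity, over extension fields, or carry multiplicity).


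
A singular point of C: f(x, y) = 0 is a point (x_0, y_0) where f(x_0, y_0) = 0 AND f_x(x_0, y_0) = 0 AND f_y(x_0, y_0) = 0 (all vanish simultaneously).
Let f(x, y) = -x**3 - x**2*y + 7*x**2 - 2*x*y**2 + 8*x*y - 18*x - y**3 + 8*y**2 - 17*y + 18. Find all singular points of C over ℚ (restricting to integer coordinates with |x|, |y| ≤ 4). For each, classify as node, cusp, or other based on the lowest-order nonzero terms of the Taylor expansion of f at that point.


Singular points: {(2, 1)}; classification: cusp.

Compute partial derivatives:
  f_x = -3*x**2 - 2*x*y + 14*x - 2*y**2 + 8*y - 18.
  f_y = -x**2 - 4*x*y + 8*x - 3*y**2 + 16*y - 17.
Scan x_0 ∈ {−4, ..., 4}. For each x_0, f_y(x_0, y) is a polynomial in y; find its integer roots y ∈ {−4, ..., 4}, then test f_x and f at those candidates.
  x = -4: f_y(-4, y) = -3*y**2 + 32*y - 65; no integer root y with |y| ≤ 4.
  x = -3: f_y(-3, y) = -3*y**2 + 28*y - 50; no integer root y with |y| ≤ 4.
  x = -2: f_y(-2, y) = -3*y**2 + 24*y - 37; no integer root y with |y| ≤ 4.
  x = -1: f_y(-1, y) = -3*y**2 + 20*y - 26; no integer root y with |y| ≤ 4.
  x = 0: f_y(0, y) = -3*y**2 + 16*y - 17; no integer root y with |y| ≤ 4.
  x = 1: f_y(1, y) = -3*y**2 + 12*y - 10; no integer root y with |y| ≤ 4.
  x = 2: f_y(2, y) = -3*y**2 + 8*y - 5; vanishes at y ∈ {1}. (2, 1): f_x = 0, f = 0 — SINGULAR.
  x = 3: f_y(3, y) = -3*y**2 + 4*y - 2; no integer root y with |y| ≤ 4.
  x = 4: f_y(4, y) = -3*y**2 - 1; no integer root y with |y| ≤ 4.
Only singular point on the grid: (2, 1).
Classify: substitute x = 2 + u, y = 1 + v and expand: f = -u**3 - u**2*v - 2*u*v**2 - v**3 + v**2.
No constant or linear terms (consistent with a singular point). Quadratic part: v**2. Cubic part: -u**3 - u**2*v - 2*u*v**2 - v**3.
The quadratic part v**2 is a perfect square, so there is a single (double) tangent line v = 0, i.e. y = 1. Restricting the cubic part to that line (v = 0) leaves -u**3 ≠ 0, so f is not divisible by v and the branch is v² ≈ u**3 to lowest order — this is a cusp.
Classification: cusp.


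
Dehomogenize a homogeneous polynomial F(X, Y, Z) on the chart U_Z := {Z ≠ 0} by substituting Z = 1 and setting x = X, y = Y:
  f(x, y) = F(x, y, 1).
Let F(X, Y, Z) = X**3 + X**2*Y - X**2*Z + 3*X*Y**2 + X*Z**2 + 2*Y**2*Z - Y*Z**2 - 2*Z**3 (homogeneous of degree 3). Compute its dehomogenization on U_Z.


f(x, y) = x**3 + x**2*y - x**2 + 3*x*y**2 + x + 2*y**2 - y - 2

On U_Z we set Z = 1. Each monomial c·X^i·Y^j·Z^k in F becomes c·x^i·y^j·1^k = c·x^i·y^j.
Substituting Z = 1: F(X, Y, 1) = x**3 + x**2*y - x**2 + 3*x*y**2 + x + 2*y**2 - y - 2.
Note: deg(f) ≤ deg(F) = 3; strict inequality happens when F is divisible by Z (lost terms).


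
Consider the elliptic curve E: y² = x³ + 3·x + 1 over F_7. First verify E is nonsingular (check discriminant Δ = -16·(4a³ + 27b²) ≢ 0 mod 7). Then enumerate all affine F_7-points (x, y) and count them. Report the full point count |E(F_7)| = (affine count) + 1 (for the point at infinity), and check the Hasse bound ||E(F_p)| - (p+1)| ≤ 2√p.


Affine points = {(0, 1), (0, 6), (2, 1), (2, 6), (3, 3), (3, 4), (4, 0), (5, 1), (5, 6), (6, 2), (6, 5)}; affine count = 11; |E(F_7)| = 12.

Discriminant check: Δ ∝ 4a³ + 27b² = 4·3³ + 27·1² = 4·27 + 27·1 ≡ 2 (mod 7). Nonzero ⇒ E is nonsingular.
For each x ∈ F_7, compute rhs = x³ + 3·x + 1 mod 7, then count y ∈ F_7 with y² ≡ rhs.
  x = 0: rhs = 1, matching y values: 1, 6 (2 points).
  x = 1: rhs = 5, matching y values: none (0 points).
  x = 2: rhs = 1, matching y values: 1, 6 (2 points).
  x = 3: rhs = 2, matching y values: 3, 4 (2 points).
  x = 4: rhs = 0, matching y values: 0 (1 points).
  x = 5: rhs = 1, matching y values: 1, 6 (2 points).
  x = 6: rhs = 4, matching y values: 2, 5 (2 points).
Total affine count: 11.
Full point count |E(F_7)| = 11 + 1 = 12.
Hasse bound: |12 − (7+1)| = |4| = 4 ≤ 2√7 ≈ 5.2915 ✓.


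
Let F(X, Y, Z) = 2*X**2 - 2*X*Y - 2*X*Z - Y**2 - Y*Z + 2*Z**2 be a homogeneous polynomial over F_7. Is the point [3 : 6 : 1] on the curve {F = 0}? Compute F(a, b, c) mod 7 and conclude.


F(3,6,1) ≡ 6 (mod 7); P is NOT on the curve.

Evaluate F(3, 6, 1) term-by-term (mod 7).
  2*X**2 ↦ 2·9·1·1 = 18
  -2*X*Y ↦ -2·3·6·1 = -36
  -2*X*Z ↦ -2·3·1·1 = -6
  -Y**2 ↦ -1·1·36·1 = -36
  -Y*Z ↦ -1·1·6·1 = -6
  2*Z**2 ↦ 2·1·1·1 = 2
Sum: F(3, 6, 1) = (18) + (-36) + (-6) + (-36) + (-6) + (2) = -64.
Reducing mod 7: -64 ≡ 6 (mod 7).
Since F(a, b, c) ≡ 6 ≠ 0 (mod 7), P does NOT lie on the curve.


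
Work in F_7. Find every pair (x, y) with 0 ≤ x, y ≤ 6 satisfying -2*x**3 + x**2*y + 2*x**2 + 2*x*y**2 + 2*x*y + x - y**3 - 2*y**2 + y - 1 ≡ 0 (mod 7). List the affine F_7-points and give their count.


Affine F_7-points: {(1, 0), (1, 2), (1, 5), (2, 0), (3, 5), (4, 1), (5, 0), (6, 4)}; count = 8.

For each of the 49 pairs (x, y) ∈ F_7², evaluate f(x, y) mod 7. Record the zeros.
  x = 0: [0↦6, 1↦4, 2↦6, 3↦6, 4↦5, 5↦4, 6↦4]  zeros at y ∈ ∅
  x = 1: [0↦0, 1↦3, 2↦0, 3↦6, 4↦1, 5↦0, 6↦4]  zeros at y ∈ {0, 2, 5}
  x = 2: [0↦0, 1↦3, 2↦4, 3↦4, 4↦4, 5↦5, 6↦1]  zeros at y ∈ {0}
  x = 3: [0↦1, 1↦6, 2↦6, 3↦2, 4↦2, 5↦0, 6↦4]  zeros at y ∈ {5}
  x = 4: [0↦5, 1↦0, 2↦1, 3↦2, 4↦4, 5↦1, 6↦1]  zeros at y ∈ {1}
  x = 5: [0↦0, 1↦1, 2↦5, 3↦6, 4↦5, 5↦3, 6↦1]  zeros at y ∈ {0}
  x = 6: [0↦2, 1↦4, 2↦6, 3↦2, 4↦0, 5↦1, 6↦6]  zeros at y ∈ {4}
Collecting zeros: affine points = {(1, 0), (1, 2), (1, 5), (2, 0), (3, 5), (4, 1), (5, 0), (6, 4)}.
Total count |C(F_7)_aff| = 8.


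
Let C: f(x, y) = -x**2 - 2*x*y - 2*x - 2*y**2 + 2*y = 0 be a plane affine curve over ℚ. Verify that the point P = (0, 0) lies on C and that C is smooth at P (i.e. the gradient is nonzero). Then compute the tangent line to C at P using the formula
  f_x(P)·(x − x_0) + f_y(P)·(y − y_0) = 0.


Tangent line at P: -2*x + 2*y = 0.

Step 1: f(0, 0) = 0, so P lies on C.
Step 2: partial derivatives
  f_x(x, y) = -2*x - 2*y - 2, f_y(x, y) = -2*x - 4*y + 2.
  f_x(P) = -2, f_y(P) = 2 (gradient nonzero, so P is smooth).
Step 3: tangent line at P: -2·(x − 0) + 2·(y − 0) = 0.
Expanding: -2*x + 2*y = 0.


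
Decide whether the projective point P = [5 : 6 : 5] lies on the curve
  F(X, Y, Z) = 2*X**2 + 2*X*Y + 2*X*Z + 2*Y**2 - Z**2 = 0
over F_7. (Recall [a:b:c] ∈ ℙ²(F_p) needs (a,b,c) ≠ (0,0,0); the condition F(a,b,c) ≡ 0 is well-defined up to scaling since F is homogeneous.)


F(5,6,5) ≡ 4 (mod 7); P is NOT on the curve.

Evaluate F(5, 6, 5) term-by-term (mod 7).
  2*X**2 ↦ 2·25·1·1 = 50
  2*X*Y ↦ 2·5·6·1 = 60
  2*X*Z ↦ 2·5·1·5 = 50
  2*Y**2 ↦ 2·1·36·1 = 72
  -Z**2 ↦ -1·1·1·25 = -25
Sum: F(5, 6, 5) = (50) + (60) + (50) + (72) + (-25) = 207.
Reducing mod 7: 207 ≡ 4 (mod 7).
Since F(a, b, c) ≡ 4 ≠ 0 (mod 7), P does NOT lie on the curve.


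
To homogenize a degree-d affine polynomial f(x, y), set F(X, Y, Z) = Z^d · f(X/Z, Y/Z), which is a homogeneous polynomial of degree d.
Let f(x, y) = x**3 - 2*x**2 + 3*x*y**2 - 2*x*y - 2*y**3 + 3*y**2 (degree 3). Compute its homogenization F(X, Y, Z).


F(X, Y, Z) = X**3 - 2*X**2*Z + 3*X*Y**2 - 2*X*Y*Z - 2*Y**3 + 3*Y**2*Z

deg(f) = 3.
Substitute x = X/Z, y = Y/Z into f, then multiply by Z^3.
  monomial 1·x^3·y^0 ↦ 1·X^3·Y^0·Z^0.
  monomial -2·x^2·y^0 ↦ -2·X^2·Y^0·Z^1.
  monomial 3·x^1·y^2 ↦ 3·X^1·Y^2·Z^0.
  monomial -2·x^1·y^1 ↦ -2·X^1·Y^1·Z^1.
  monomial -2·x^0·y^3 ↦ -2·X^0·Y^3·Z^0.
  monomial 3·x^0·y^2 ↦ 3·X^0·Y^2·Z^1.
Collecting: F(X, Y, Z) = X**3 - 2*X**2*Z + 3*X*Y**2 - 2*X*Y*Z - 2*Y**3 + 3*Y**2*Z.


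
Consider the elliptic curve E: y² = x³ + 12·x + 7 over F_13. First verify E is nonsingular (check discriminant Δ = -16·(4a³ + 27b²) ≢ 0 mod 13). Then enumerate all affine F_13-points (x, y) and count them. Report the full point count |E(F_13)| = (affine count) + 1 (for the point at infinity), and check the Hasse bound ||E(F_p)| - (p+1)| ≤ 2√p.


Affine points = {(2, 0), (5, 6), (5, 7), (6, 3), (6, 10), (8, 2), (8, 11), (9, 5), (9, 8), (10, 3), (10, 10), (11, 1), (11, 12)}; affine count = 13; |E(F_13)| = 14.

Discriminant check: Δ ∝ 4a³ + 27b² = 4·12³ + 27·7² = 4·1728 + 27·49 ≡ 6 (mod 13). Nonzero ⇒ E is nonsingular.
For each x ∈ F_13, compute rhs = x³ + 12·x + 7 mod 13, then count y ∈ F_13 with y² ≡ rhs.
  x = 0: rhs = 7, matching y values: none (0 points).
  x = 1: rhs = 7, matching y values: none (0 points).
  x = 2: rhs = 0, matching y values: 0 (1 points).
  x = 3: rhs = 5, matching y values: none (0 points).
  x = 4: rhs = 2, matching y values: none (0 points).
  x = 5: rhs = 10, matching y values: 6, 7 (2 points).
  x = 6: rhs = 9, matching y values: 3, 10 (2 points).
  x = 7: rhs = 5, matching y values: none (0 points).
  x = 8: rhs = 4, matching y values: 2, 11 (2 points).
  x = 9: rhs = 12, matching y values: 5, 8 (2 points).
  x = 10: rhs = 9, matching y values: 3, 10 (2 points).
  x = 11: rhs = 1, matching y values: 1, 12 (2 points).
  x = 12: rhs = 7, matching y values: none (0 points).
Total affine count: 13.
Full point count |E(F_13)| = 13 + 1 = 14.
Hasse bound: |14 − (13+1)| = |0| = 0 ≤ 2√13 ≈ 7.2111 ✓.


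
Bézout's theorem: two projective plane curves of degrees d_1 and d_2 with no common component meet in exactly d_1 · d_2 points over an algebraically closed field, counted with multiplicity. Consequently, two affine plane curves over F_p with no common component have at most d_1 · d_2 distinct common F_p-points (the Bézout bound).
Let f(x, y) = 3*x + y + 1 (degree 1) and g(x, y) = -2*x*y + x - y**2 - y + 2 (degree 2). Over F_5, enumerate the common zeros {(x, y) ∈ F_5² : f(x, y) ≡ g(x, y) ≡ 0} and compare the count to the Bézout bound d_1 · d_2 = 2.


Common zeros: {(2, 3), (3, 0)}; count = 2; Bézout bound = 2.

deg(f) = 1, deg(g) = 2, so Bézout bound = 2.
Scan x ∈ F_5. For each x, list the y ∈ F_5 with f(x, y) ≡ 0 and those with g(x, y) ≡ 0 (mod 5); the common zeros in that column are the intersection.
  x = 0: f ≡ 0 at y ∈ {4}; g ≡ 0 at y ∈ {1, 3}; common: ∅.
  x = 1: f ≡ 0 at y ∈ {1}; g ≡ 0 at y ∈ {3, 4}; common: ∅.
  x = 2: f ≡ 0 at y ∈ {3}; g ≡ 0 at y ∈ {2, 3}; common: {3}.
  x = 3: f ≡ 0 at y ∈ {0}; g ≡ 0 at y ∈ {0, 3}; common: {0}.
  x = 4: f ≡ 0 at y ∈ {2}; g ≡ 0 at y ∈ {3}; common: ∅.
Collecting: common zeros = {(2, 3), (3, 0)}, so the count is 2.
Comparison with the Bézout bound: 2 ≤ 2 = deg(f)·deg(g), as expected for curves with no common component (the bound is attained).


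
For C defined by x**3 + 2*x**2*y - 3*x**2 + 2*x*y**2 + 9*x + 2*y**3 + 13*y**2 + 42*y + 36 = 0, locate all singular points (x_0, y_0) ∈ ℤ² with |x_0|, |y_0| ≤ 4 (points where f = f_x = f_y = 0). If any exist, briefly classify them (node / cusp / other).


Singular points: {(3, -3)}; classification: cusp.

Compute partial derivatives:
  f_x = 3*x**2 + 4*x*y - 6*x + 2*y**2 + 9.
  f_y = 2*x**2 + 4*x*y + 6*y**2 + 26*y + 42.
Scan x_0 ∈ {−4, ..., 4}. For each x_0, f_y(x_0, y) is a polynomial in y; find its integer roots y ∈ {−4, ..., 4}, then test f_x and f at those candidates.
  x = -4: f_y(-4, y) = 6*y**2 + 10*y + 74; no integer root y with |y| ≤ 4.
  x = -3: f_y(-3, y) = 6*y**2 + 14*y + 60; no integer root y with |y| ≤ 4.
  x = -2: f_y(-2, y) = 6*y**2 + 18*y + 50; no integer root y with |y| ≤ 4.
  x = -1: f_y(-1, y) = 6*y**2 + 22*y + 44; no integer root y with |y| ≤ 4.
  x = 0: f_y(0, y) = 6*y**2 + 26*y + 42; no integer root y with |y| ≤ 4.
  x = 1: f_y(1, y) = 6*y**2 + 30*y + 44; no integer root y with |y| ≤ 4.
  x = 2: f_y(2, y) = 6*y**2 + 34*y + 50; no integer root y with |y| ≤ 4.
  x = 3: f_y(3, y) = 6*y**2 + 38*y + 60; vanishes at y ∈ {-3}. (3, -3): f_x = 0, f = 0 — SINGULAR.
  x = 4: f_y(4, y) = 6*y**2 + 42*y + 74; no integer root y with |y| ≤ 4.
Only singular point on the grid: (3, -3).
Classify: substitute x = 3 + u, y = -3 + v and expand: f = u**3 + 2*u**2*v + 2*u*v**2 + 2*v**3 + v**2.
No constant or linear terms (consistent with a singular point). Quadratic part: v**2. Cubic part: u**3 + 2*u**2*v + 2*u*v**2 + 2*v**3.
The quadratic part v**2 is a perfect square, so there is a single (double) tangent line v = 0, i.e. y = -3. Restricting the cubic part to that line (v = 0) leaves u**3 ≠ 0, so f is not divisible by v and the branch is v² ≈ -u**3 to lowest order — this is a cusp.
Classification: cusp.
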